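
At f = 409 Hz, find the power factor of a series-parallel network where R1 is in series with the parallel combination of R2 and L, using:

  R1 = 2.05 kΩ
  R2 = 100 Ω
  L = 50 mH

Step 1 — Angular frequency: ω = 2π·f = 2π·409 = 2570 rad/s.
Step 2 — Component impedances:
  R1: Z = R = 2050 Ω
  R2: Z = R = 100 Ω
  L: Z = jωL = j·2570·0.05 = 0 + j128.5 Ω
Step 3 — Parallel branch: R2 || L = 1/(1/R2 + 1/L) = 62.28 + j48.47 Ω.
Step 4 — Series with R1: Z_total = R1 + (R2 || L) = 2112 + j48.47 Ω = 2113∠1.3° Ω.
Step 5 — Power factor: PF = cos(φ) = Re(Z)/|Z| = 2112.28/2112.83 = 0.9997.
Step 6 — Type: Im(Z) = 48.47 ⇒ lagging (phase φ = 1.3°).

PF = 0.9997 (lagging, φ = 1.3°)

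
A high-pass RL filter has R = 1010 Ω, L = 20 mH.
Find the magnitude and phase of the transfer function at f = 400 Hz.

Step 1 — Angular frequency: ω = 2π·400 = 2513 rad/s.
Step 2 — Transfer function: H(jω) = jωL/(R + jωL).
Step 3 — Numerator jωL = j·50.27; denominator R + jωL = 1010 + j50.27.
Step 4 — H = 0.002471 + j0.04964.
Step 5 — Magnitude: |H| = 0.04971 (-26.1 dB); phase: φ = 87.2°.

|H| = 0.04971 (-26.1 dB), φ = 87.2°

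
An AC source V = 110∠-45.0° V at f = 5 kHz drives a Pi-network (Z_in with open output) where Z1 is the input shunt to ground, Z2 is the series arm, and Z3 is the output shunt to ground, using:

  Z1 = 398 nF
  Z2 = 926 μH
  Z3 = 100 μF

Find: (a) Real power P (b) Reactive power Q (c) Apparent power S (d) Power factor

Step 1 — Angular frequency: ω = 2π·f = 2π·5000 = 3.142e+04 rad/s.
Step 2 — Component impedances:
  Z1: Z = 1/(jωC) = -j/(ω·C) = 0 - j79.98 Ω
  Z2: Z = jωL = j·3.142e+04·0.000926 = 0 + j29.09 Ω
  Z3: Z = 1/(jωC) = -j/(ω·C) = 0 - j0.3183 Ω
Step 3 — With open output, the series arm Z2 and the output shunt Z3 appear in series to ground: Z2 + Z3 = 0 + j28.77 Ω.
Step 4 — Parallel with input shunt Z1: Z_in = Z1 || (Z2 + Z3) = 0 + j44.94 Ω = 44.94∠90.0° Ω.
Step 5 — Source phasor: V = 110∠-45.0° V = 77.78 - j77.78 V.
Step 6 — Current: I = V / Z = -1.731 - j1.731 A = 2.448∠-135.0° A.
Step 7 — Complex power: S = V·I* = 0 + j269.2 VA.
Step 8 — Real power: P = Re(S) = 0 W.
Step 9 — Reactive power: Q = Im(S) = 269.2 VAR.
Step 10 — Apparent power: |S| = 269.2 VA.
Step 11 — Power factor: PF = P/|S| = 0 (lagging).

(a) P = 0 W  (b) Q = 269.2 VAR  (c) S = 269.2 VA  (d) PF = 0 (lagging)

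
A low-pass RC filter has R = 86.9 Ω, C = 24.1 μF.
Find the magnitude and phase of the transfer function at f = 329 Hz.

Step 1 — Angular frequency: ω = 2π·329 = 2067 rad/s.
Step 2 — Transfer function: H(jω) = 1/(1 + jωRC).
Step 3 — Denominator: 1 + jωRC = 1 + j·2067·86.9·2.41e-05 = 1 + j4.329.
Step 4 — H = 0.05065 - j0.2193.
Step 5 — Magnitude: |H| = 0.2251 (-13.0 dB); phase: φ = -77.0°.

|H| = 0.2251 (-13.0 dB), φ = -77.0°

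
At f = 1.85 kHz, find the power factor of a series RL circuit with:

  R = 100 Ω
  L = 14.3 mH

Step 1 — Angular frequency: ω = 2π·f = 2π·1850 = 1.162e+04 rad/s.
Step 2 — Component impedances:
  R: Z = R = 100 Ω
  L: Z = jωL = j·1.162e+04·0.0143 = 0 + j166.2 Ω
Step 3 — Series combination: Z_total = R + L = 100 + j166.2 Ω = 194∠59.0° Ω.
Step 4 — Power factor: PF = cos(φ) = Re(Z)/|Z| = 100/194 = 0.5155.
Step 5 — Type: Im(Z) = 166.2 ⇒ lagging (phase φ = 59.0°).

PF = 0.5155 (lagging, φ = 59.0°)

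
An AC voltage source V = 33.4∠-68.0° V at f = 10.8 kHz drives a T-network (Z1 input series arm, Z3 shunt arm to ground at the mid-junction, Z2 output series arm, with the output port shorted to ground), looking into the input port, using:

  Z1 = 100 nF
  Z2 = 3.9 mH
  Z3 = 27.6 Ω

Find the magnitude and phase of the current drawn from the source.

Step 1 — Angular frequency: ω = 2π·f = 2π·1.08e+04 = 6.786e+04 rad/s.
Step 2 — Component impedances:
  Z1: Z = 1/(jωC) = -j/(ω·C) = 0 - j147.4 Ω
  Z2: Z = jωL = j·6.786e+04·0.0039 = 0 + j264.6 Ω
  Z3: Z = R = 27.6 Ω
Step 3 — With the output port shorted to ground, the output series arm Z2 runs from the junction to ground; the shunt arm Z3 also runs from the junction to ground. They appear in parallel: Z3 || Z2 = 27.3 + j2.847 Ω.
Step 4 — Series with input arm Z1: Z_in = Z1 + (Z3 || Z2) = 27.3 - j144.5 Ω = 147.1∠-79.3° Ω.
Step 5 — Source phasor: V = 33.4∠-68.0° V = 12.51 - j30.97 V.
Step 6 — Ohm's law: I = V / Z_total = (12.51 - j30.97) / (27.3 - j144.5) = 0.2227 + j0.0445 A.
Step 7 — Convert to polar: |I| = 0.2271 A, ∠I = 11.3°.

I = 0.2271∠11.3° A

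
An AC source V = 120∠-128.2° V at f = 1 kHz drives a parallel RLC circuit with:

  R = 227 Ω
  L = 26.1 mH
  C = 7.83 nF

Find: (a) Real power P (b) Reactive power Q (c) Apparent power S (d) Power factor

Step 1 — Angular frequency: ω = 2π·f = 2π·1000 = 6283 rad/s.
Step 2 — Component impedances:
  R: Z = R = 227 Ω
  L: Z = jωL = j·6283·0.0261 = 0 + j164 Ω
  C: Z = 1/(jωC) = -j/(ω·C) = 0 - j2.033e+04 Ω
Step 3 — Parallel combination: 1/Z_total = 1/R + 1/L + 1/C; Z_total = 78.68 + j108 Ω = 133.6∠53.9° Ω.
Step 4 — Source phasor: V = 120∠-128.2° V = -74.21 - j94.3 V.
Step 5 — Current: I = V / Z = -0.8973 + j0.03344 A = 0.8979∠177.9° A.
Step 6 — Complex power: S = V·I* = 63.44 + j87.1 VA.
Step 7 — Real power: P = Re(S) = 63.44 W.
Step 8 — Reactive power: Q = Im(S) = 87.1 VAR.
Step 9 — Apparent power: |S| = 107.8 VA.
Step 10 — Power factor: PF = P/|S| = 0.5887 (lagging).

(a) P = 63.44 W  (b) Q = 87.1 VAR  (c) S = 107.8 VA  (d) PF = 0.5887 (lagging)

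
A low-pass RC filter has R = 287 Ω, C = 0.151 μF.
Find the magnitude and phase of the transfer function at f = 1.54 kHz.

Step 1 — Angular frequency: ω = 2π·1540 = 9676 rad/s.
Step 2 — Transfer function: H(jω) = 1/(1 + jωRC).
Step 3 — Denominator: 1 + jωRC = 1 + j·9676·287·1.51e-07 = 1 + j0.4193.
Step 4 — H = 0.8505 - j0.3566.
Step 5 — Magnitude: |H| = 0.9222 (-0.7 dB); phase: φ = -22.7°.

|H| = 0.9222 (-0.7 dB), φ = -22.7°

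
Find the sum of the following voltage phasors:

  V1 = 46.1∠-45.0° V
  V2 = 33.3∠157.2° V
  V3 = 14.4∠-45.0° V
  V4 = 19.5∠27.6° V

Step 1 — Convert each phasor to rectangular form:
  V1 = 46.1·(cos(-45.0°) + j·sin(-45.0°)) = 32.6 - j32.6 V
  V2 = 33.3·(cos(157.2°) + j·sin(157.2°)) = -30.7 + j12.9 V
  V3 = 14.4·(cos(-45.0°) + j·sin(-45.0°)) = 10.18 - j10.18 V
  V4 = 19.5·(cos(27.6°) + j·sin(27.6°)) = 17.28 + j9.034 V
Step 2 — Sum components: V_total = 29.36 - j20.84 V.
Step 3 — Convert to polar: |V_total| = 36.01 V, ∠V_total = -35.4°.

V_total = 36.01∠-35.4° V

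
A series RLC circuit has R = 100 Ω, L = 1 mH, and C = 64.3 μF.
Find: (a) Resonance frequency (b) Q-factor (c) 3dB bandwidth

Step 1 — Resonance condition Im(Z)=0 gives ω₀ = 1/√(LC).
Step 2 — ω₀ = 1/√(0.001·6.43e-05) = 3944 rad/s.
Step 3 — f₀ = ω₀/(2π) = 627.6 Hz.
Step 4 — Series Q: Q = ω₀L/R = 3944·0.001/100 = 0.03944.
Step 5 — 3dB bandwidth: Δω = ω₀/Q = 1e+05 rad/s; BW = Δω/(2π) = 1.592e+04 Hz.

(a) f₀ = 627.6 Hz  (b) Q = 0.03944  (c) BW = 1.592e+04 Hz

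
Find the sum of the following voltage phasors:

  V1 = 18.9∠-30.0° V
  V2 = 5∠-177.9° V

Step 1 — Convert each phasor to rectangular form:
  V1 = 18.9·(cos(-30.0°) + j·sin(-30.0°)) = 16.37 - j9.45 V
  V2 = 5·(cos(-177.9°) + j·sin(-177.9°)) = -4.997 - j0.1832 V
Step 2 — Sum components: V_total = 11.37 - j9.633 V.
Step 3 — Convert to polar: |V_total| = 14.9 V, ∠V_total = -40.3°.

V_total = 14.9∠-40.3° V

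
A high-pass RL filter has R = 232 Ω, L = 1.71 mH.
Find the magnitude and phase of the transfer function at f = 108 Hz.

Step 1 — Angular frequency: ω = 2π·108 = 678.6 rad/s.
Step 2 — Transfer function: H(jω) = jωL/(R + jωL).
Step 3 — Numerator jωL = j·1.16; denominator R + jωL = 232 + j1.16.
Step 4 — H = 2.502e-05 + j0.005002.
Step 5 — Magnitude: |H| = 0.005002 (-46.0 dB); phase: φ = 89.7°.

|H| = 0.005002 (-46.0 dB), φ = 89.7°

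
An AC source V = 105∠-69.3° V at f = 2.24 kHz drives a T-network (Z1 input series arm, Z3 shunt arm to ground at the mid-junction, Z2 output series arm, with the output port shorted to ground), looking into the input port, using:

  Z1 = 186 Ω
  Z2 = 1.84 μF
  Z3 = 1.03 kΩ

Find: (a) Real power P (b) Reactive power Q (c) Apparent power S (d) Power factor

Step 1 — Angular frequency: ω = 2π·f = 2π·2240 = 1.407e+04 rad/s.
Step 2 — Component impedances:
  Z1: Z = R = 186 Ω
  Z2: Z = 1/(jωC) = -j/(ω·C) = 0 - j38.61 Ω
  Z3: Z = R = 1030 Ω
Step 3 — With the output port shorted to ground, the output series arm Z2 runs from the junction to ground; the shunt arm Z3 also runs from the junction to ground. They appear in parallel: Z3 || Z2 = 1.446 - j38.56 Ω.
Step 4 — Series with input arm Z1: Z_in = Z1 + (Z3 || Z2) = 187.4 - j38.56 Ω = 191.4∠-11.6° Ω.
Step 5 — Source phasor: V = 105∠-69.3° V = 37.11 - j98.22 V.
Step 6 — Current: I = V / Z = 0.2934 - j0.4636 A = 0.5487∠-57.7° A.
Step 7 — Complex power: S = V·I* = 56.43 - j11.61 VA.
Step 8 — Real power: P = Re(S) = 56.43 W.
Step 9 — Reactive power: Q = Im(S) = -11.61 VAR.
Step 10 — Apparent power: |S| = 57.61 VA.
Step 11 — Power factor: PF = P/|S| = 0.9795 (leading).

(a) P = 56.43 W  (b) Q = -11.61 VAR  (c) S = 57.61 VA  (d) PF = 0.9795 (leading)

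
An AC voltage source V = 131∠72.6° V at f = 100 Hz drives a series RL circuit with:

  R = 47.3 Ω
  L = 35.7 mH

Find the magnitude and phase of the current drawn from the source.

Step 1 — Angular frequency: ω = 2π·f = 2π·100 = 628.3 rad/s.
Step 2 — Component impedances:
  R: Z = R = 47.3 Ω
  L: Z = jωL = j·628.3·0.0357 = 0 + j22.43 Ω
Step 3 — Series combination: Z_total = R + L = 47.3 + j22.43 Ω = 52.35∠25.4° Ω.
Step 4 — Source phasor: V = 131∠72.6° V = 39.17 + j125 V.
Step 5 — Ohm's law: I = V / Z_total = (39.17 + j125) / (47.3 + j22.43) = 1.699 + j1.837 A.
Step 6 — Convert to polar: |I| = 2.502 A, ∠I = 47.2°.

I = 2.502∠47.2° A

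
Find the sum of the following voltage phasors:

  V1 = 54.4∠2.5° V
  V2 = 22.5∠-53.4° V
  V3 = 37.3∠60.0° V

Step 1 — Convert each phasor to rectangular form:
  V1 = 54.4·(cos(2.5°) + j·sin(2.5°)) = 54.35 + j2.373 V
  V2 = 22.5·(cos(-53.4°) + j·sin(-53.4°)) = 13.42 - j18.06 V
  V3 = 37.3·(cos(60.0°) + j·sin(60.0°)) = 18.65 + j32.3 V
Step 2 — Sum components: V_total = 86.41 + j16.61 V.
Step 3 — Convert to polar: |V_total| = 88 V, ∠V_total = 10.9°.

V_total = 88∠10.9° V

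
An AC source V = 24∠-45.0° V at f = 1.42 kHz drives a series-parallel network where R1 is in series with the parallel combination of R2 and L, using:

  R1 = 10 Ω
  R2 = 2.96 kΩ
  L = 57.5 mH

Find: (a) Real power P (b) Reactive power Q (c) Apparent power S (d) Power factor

Step 1 — Angular frequency: ω = 2π·f = 2π·1420 = 8922 rad/s.
Step 2 — Component impedances:
  R1: Z = R = 10 Ω
  R2: Z = R = 2960 Ω
  L: Z = jωL = j·8922·0.0575 = 0 + j513 Ω
Step 3 — Parallel branch: R2 || L = 1/(1/R2 + 1/L) = 86.32 + j498.1 Ω.
Step 4 — Series with R1: Z_total = R1 + (R2 || L) = 96.32 + j498.1 Ω = 507.3∠79.1° Ω.
Step 5 — Source phasor: V = 24∠-45.0° V = 16.97 - j16.97 V.
Step 6 — Current: I = V / Z = -0.02649 - j0.0392 A = 0.04731∠-124.1° A.
Step 7 — Complex power: S = V·I* = 0.2156 + j1.115 VA.
Step 8 — Real power: P = Re(S) = 0.2156 W.
Step 9 — Reactive power: Q = Im(S) = 1.115 VAR.
Step 10 — Apparent power: |S| = 1.135 VA.
Step 11 — Power factor: PF = P/|S| = 0.1899 (lagging).

(a) P = 0.2156 W  (b) Q = 1.115 VAR  (c) S = 1.135 VA  (d) PF = 0.1899 (lagging)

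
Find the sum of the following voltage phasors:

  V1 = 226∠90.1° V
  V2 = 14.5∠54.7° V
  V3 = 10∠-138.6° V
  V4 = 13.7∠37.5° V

Step 1 — Convert each phasor to rectangular form:
  V1 = 226·(cos(90.1°) + j·sin(90.1°)) = -0.3944 + j226 V
  V2 = 14.5·(cos(54.7°) + j·sin(54.7°)) = 8.379 + j11.83 V
  V3 = 10·(cos(-138.6°) + j·sin(-138.6°)) = -7.501 - j6.613 V
  V4 = 13.7·(cos(37.5°) + j·sin(37.5°)) = 10.87 + j8.34 V
Step 2 — Sum components: V_total = 11.35 + j239.6 V.
Step 3 — Convert to polar: |V_total| = 239.8 V, ∠V_total = 87.3°.

V_total = 239.8∠87.3° V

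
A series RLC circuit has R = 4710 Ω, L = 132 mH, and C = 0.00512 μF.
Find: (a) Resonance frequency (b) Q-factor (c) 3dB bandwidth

Step 1 — Resonance condition Im(Z)=0 gives ω₀ = 1/√(LC).
Step 2 — ω₀ = 1/√(0.132·5.12e-09) = 3.847e+04 rad/s.
Step 3 — f₀ = ω₀/(2π) = 6122 Hz.
Step 4 — Series Q: Q = ω₀L/R = 3.847e+04·0.132/4710 = 1.078.
Step 5 — 3dB bandwidth: Δω = ω₀/Q = 3.568e+04 rad/s; BW = Δω/(2π) = 5679 Hz.

(a) f₀ = 6122 Hz  (b) Q = 1.078  (c) BW = 5679 Hz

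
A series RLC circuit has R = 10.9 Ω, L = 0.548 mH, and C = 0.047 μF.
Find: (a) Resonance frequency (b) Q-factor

Step 1 — Resonance condition Im(Z)=0 gives ω₀ = 1/√(LC).
Step 2 — ω₀ = 1/√(0.000548·4.7e-08) = 1.97e+05 rad/s.
Step 3 — f₀ = ω₀/(2π) = 3.136e+04 Hz.
Step 4 — Series Q: Q = ω₀L/R = 1.97e+05·0.000548/10.9 = 9.906.

(a) f₀ = 3.136e+04 Hz  (b) Q = 9.906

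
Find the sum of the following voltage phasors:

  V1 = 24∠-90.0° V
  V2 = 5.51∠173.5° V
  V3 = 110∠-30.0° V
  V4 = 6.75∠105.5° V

Step 1 — Convert each phasor to rectangular form:
  V1 = 24·(cos(-90.0°) + j·sin(-90.0°)) = 0 - j24 V
  V2 = 5.51·(cos(173.5°) + j·sin(173.5°)) = -5.475 + j0.6237 V
  V3 = 110·(cos(-30.0°) + j·sin(-30.0°)) = 95.26 - j55 V
  V4 = 6.75·(cos(105.5°) + j·sin(105.5°)) = -1.804 + j6.505 V
Step 2 — Sum components: V_total = 87.98 - j71.87 V.
Step 3 — Convert to polar: |V_total| = 113.6 V, ∠V_total = -39.2°.

V_total = 113.6∠-39.2° V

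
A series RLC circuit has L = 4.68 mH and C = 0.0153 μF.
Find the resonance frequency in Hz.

Step 1 — Resonance condition Im(Z)=0 gives ω₀ = 1/√(LC).
Step 2 — ω₀ = 1/√(0.00468·1.53e-08) = 1.182e+05 rad/s.
Step 3 — f₀ = ω₀/(2π) = 1.881e+04 Hz.

f₀ = 1.881e+04 Hz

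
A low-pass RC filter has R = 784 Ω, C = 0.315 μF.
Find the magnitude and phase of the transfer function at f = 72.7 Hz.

Step 1 — Angular frequency: ω = 2π·72.7 = 456.8 rad/s.
Step 2 — Transfer function: H(jω) = 1/(1 + jωRC).
Step 3 — Denominator: 1 + jωRC = 1 + j·456.8·784·3.15e-07 = 1 + j0.1128.
Step 4 — H = 0.9874 - j0.1114.
Step 5 — Magnitude: |H| = 0.9937 (-0.1 dB); phase: φ = -6.4°.

|H| = 0.9937 (-0.1 dB), φ = -6.4°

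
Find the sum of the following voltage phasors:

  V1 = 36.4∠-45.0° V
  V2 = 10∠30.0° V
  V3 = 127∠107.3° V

Step 1 — Convert each phasor to rectangular form:
  V1 = 36.4·(cos(-45.0°) + j·sin(-45.0°)) = 25.74 - j25.74 V
  V2 = 10·(cos(30.0°) + j·sin(30.0°)) = 8.66 + j5 V
  V3 = 127·(cos(107.3°) + j·sin(107.3°)) = -37.77 + j121.3 V
Step 2 — Sum components: V_total = -3.368 + j100.5 V.
Step 3 — Convert to polar: |V_total| = 100.6 V, ∠V_total = 91.9°.

V_total = 100.6∠91.9° V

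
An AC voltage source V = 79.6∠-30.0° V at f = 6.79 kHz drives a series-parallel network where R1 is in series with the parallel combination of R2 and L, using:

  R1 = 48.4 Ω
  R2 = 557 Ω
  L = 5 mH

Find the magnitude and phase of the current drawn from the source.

Step 1 — Angular frequency: ω = 2π·f = 2π·6790 = 4.266e+04 rad/s.
Step 2 — Component impedances:
  R1: Z = R = 48.4 Ω
  R2: Z = R = 557 Ω
  L: Z = jωL = j·4.266e+04·0.005 = 0 + j213.3 Ω
Step 3 — Parallel branch: R2 || L = 1/(1/R2 + 1/L) = 71.24 + j186 Ω.
Step 4 — Series with R1: Z_total = R1 + (R2 || L) = 119.6 + j186 Ω = 221.2∠57.3° Ω.
Step 5 — Source phasor: V = 79.6∠-30.0° V = 68.94 - j39.8 V.
Step 6 — Ohm's law: I = V / Z_total = (68.94 - j39.8) / (119.6 + j186) = 0.01725 - j0.3595 A.
Step 7 — Convert to polar: |I| = 0.3599 A, ∠I = -87.3°.

I = 0.3599∠-87.3° A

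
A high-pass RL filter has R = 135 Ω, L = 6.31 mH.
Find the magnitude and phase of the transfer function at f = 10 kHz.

Step 1 — Angular frequency: ω = 2π·1e+04 = 6.283e+04 rad/s.
Step 2 — Transfer function: H(jω) = jωL/(R + jωL).
Step 3 — Numerator jωL = j·396.5; denominator R + jωL = 135 + j396.5.
Step 4 — H = 0.8961 + j0.3051.
Step 5 — Magnitude: |H| = 0.9466 (-0.5 dB); phase: φ = 18.8°.

|H| = 0.9466 (-0.5 dB), φ = 18.8°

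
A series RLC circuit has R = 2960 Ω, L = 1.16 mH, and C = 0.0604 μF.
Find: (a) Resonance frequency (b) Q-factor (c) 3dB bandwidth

Step 1 — Resonance: ω₀ = 1/√(LC) = 1/√(0.00116·6.04e-08) = 1.195e+05 rad/s.
Step 2 — f₀ = ω₀/(2π) = 1.901e+04 Hz.
Step 3 — Series Q: Q = ω₀L/R = 1.195e+05·0.00116/2960 = 0.04682.
Step 4 — Bandwidth: Δω = ω₀/Q = 2.552e+06 rad/s; BW = Δω/(2π) = 4.061e+05 Hz.

(a) f₀ = 1.901e+04 Hz  (b) Q = 0.04682  (c) BW = 4.061e+05 Hz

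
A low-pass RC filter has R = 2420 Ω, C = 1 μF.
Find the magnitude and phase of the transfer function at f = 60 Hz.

Step 1 — Angular frequency: ω = 2π·60 = 377 rad/s.
Step 2 — Transfer function: H(jω) = 1/(1 + jωRC).
Step 3 — Denominator: 1 + jωRC = 1 + j·377·2420·1e-06 = 1 + j0.9123.
Step 4 — H = 0.5458 - j0.4979.
Step 5 — Magnitude: |H| = 0.7388 (-2.6 dB); phase: φ = -42.4°.

|H| = 0.7388 (-2.6 dB), φ = -42.4°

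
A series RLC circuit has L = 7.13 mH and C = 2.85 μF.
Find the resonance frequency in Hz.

Step 1 — Resonance condition Im(Z)=0 gives ω₀ = 1/√(LC).
Step 2 — ω₀ = 1/√(0.00713·2.85e-06) = 7015 rad/s.
Step 3 — f₀ = ω₀/(2π) = 1116 Hz.

f₀ = 1116 Hz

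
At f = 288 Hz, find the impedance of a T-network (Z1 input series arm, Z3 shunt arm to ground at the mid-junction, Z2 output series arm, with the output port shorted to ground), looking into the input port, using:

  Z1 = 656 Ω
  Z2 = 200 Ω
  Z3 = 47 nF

Step 1 — Angular frequency: ω = 2π·f = 2π·288 = 1810 rad/s.
Step 2 — Component impedances:
  Z1: Z = R = 656 Ω
  Z2: Z = R = 200 Ω
  Z3: Z = 1/(jωC) = -j/(ω·C) = 0 - j1.176e+04 Ω
Step 3 — With the output port shorted to ground, the output series arm Z2 runs from the junction to ground; the shunt arm Z3 also runs from the junction to ground. They appear in parallel: Z3 || Z2 = 199.9 - j3.401 Ω.
Step 4 — Series with input arm Z1: Z_in = Z1 + (Z3 || Z2) = 855.9 - j3.401 Ω = 855.9∠-0.2° Ω.

Z = 855.9 - j3.401 Ω = 855.9∠-0.2° Ω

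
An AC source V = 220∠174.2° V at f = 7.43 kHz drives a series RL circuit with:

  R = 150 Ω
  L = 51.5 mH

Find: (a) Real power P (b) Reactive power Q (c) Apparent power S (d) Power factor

Step 1 — Angular frequency: ω = 2π·f = 2π·7430 = 4.668e+04 rad/s.
Step 2 — Component impedances:
  R: Z = R = 150 Ω
  L: Z = jωL = j·4.668e+04·0.0515 = 0 + j2404 Ω
Step 3 — Series combination: Z_total = R + L = 150 + j2404 Ω = 2409∠86.4° Ω.
Step 4 — Source phasor: V = 220∠174.2° V = -218.9 + j22.23 V.
Step 5 — Current: I = V / Z = 0.003554 + j0.09126 A = 0.09133∠87.8° A.
Step 6 — Complex power: S = V·I* = 1.251 + j20.05 VA.
Step 7 — Real power: P = Re(S) = 1.251 W.
Step 8 — Reactive power: Q = Im(S) = 20.05 VAR.
Step 9 — Apparent power: |S| = 20.09 VA.
Step 10 — Power factor: PF = P/|S| = 0.06227 (lagging).

(a) P = 1.251 W  (b) Q = 20.05 VAR  (c) S = 20.09 VA  (d) PF = 0.06227 (lagging)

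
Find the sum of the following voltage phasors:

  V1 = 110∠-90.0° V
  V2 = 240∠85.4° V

Step 1 — Convert each phasor to rectangular form:
  V1 = 110·(cos(-90.0°) + j·sin(-90.0°)) = 0 - j110 V
  V2 = 240·(cos(85.4°) + j·sin(85.4°)) = 19.25 + j239.2 V
Step 2 — Sum components: V_total = 19.25 + j129.2 V.
Step 3 — Convert to polar: |V_total| = 130.7 V, ∠V_total = 81.5°.

V_total = 130.7∠81.5° V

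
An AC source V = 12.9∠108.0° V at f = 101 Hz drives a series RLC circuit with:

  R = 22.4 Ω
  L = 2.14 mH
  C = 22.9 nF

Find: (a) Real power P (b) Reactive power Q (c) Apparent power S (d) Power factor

Step 1 — Angular frequency: ω = 2π·f = 2π·101 = 634.6 rad/s.
Step 2 — Component impedances:
  R: Z = R = 22.4 Ω
  L: Z = jωL = j·634.6·0.00214 = 0 + j1.358 Ω
  C: Z = 1/(jωC) = -j/(ω·C) = 0 - j6.881e+04 Ω
Step 3 — Series combination: Z_total = R + L + C = 22.4 - j6.881e+04 Ω = 6.881e+04∠-90.0° Ω.
Step 4 — Source phasor: V = 12.9∠108.0° V = -3.986 + j12.27 V.
Step 5 — Current: I = V / Z = -0.0001783 - j5.787e-05 A = 0.0001875∠-162.0° A.
Step 6 — Complex power: S = V·I* = 7.873e-07 - j0.002418 VA.
Step 7 — Real power: P = Re(S) = 7.873e-07 W.
Step 8 — Reactive power: Q = Im(S) = -0.002418 VAR.
Step 9 — Apparent power: |S| = 0.002418 VA.
Step 10 — Power factor: PF = P/|S| = 0.0003255 (leading).

(a) P = 7.873e-07 W  (b) Q = -0.002418 VAR  (c) S = 0.002418 VA  (d) PF = 0.0003255 (leading)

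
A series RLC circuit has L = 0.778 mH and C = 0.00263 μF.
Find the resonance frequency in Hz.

Step 1 — Resonance condition Im(Z)=0 gives ω₀ = 1/√(LC).
Step 2 — ω₀ = 1/√(0.000778·2.63e-09) = 6.991e+05 rad/s.
Step 3 — f₀ = ω₀/(2π) = 1.113e+05 Hz.

f₀ = 1.113e+05 Hz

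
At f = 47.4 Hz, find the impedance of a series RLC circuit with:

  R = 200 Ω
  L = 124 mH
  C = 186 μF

Step 1 — Angular frequency: ω = 2π·f = 2π·47.4 = 297.8 rad/s.
Step 2 — Component impedances:
  R: Z = R = 200 Ω
  L: Z = jωL = j·297.8·0.124 = 0 + j36.93 Ω
  C: Z = 1/(jωC) = -j/(ω·C) = 0 - j18.05 Ω
Step 3 — Series combination: Z_total = R + L + C = 200 + j18.88 Ω = 200.9∠5.4° Ω.

Z = 200 + j18.88 Ω = 200.9∠5.4° Ω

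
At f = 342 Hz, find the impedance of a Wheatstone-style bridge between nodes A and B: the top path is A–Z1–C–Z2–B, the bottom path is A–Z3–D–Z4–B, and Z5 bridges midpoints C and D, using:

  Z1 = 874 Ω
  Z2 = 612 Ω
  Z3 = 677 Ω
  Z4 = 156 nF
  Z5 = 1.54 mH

Step 1 — Angular frequency: ω = 2π·f = 2π·342 = 2149 rad/s.
Step 2 — Component impedances:
  Z1: Z = R = 874 Ω
  Z2: Z = R = 612 Ω
  Z3: Z = R = 677 Ω
  Z4: Z = 1/(jωC) = -j/(ω·C) = 0 - j2983 Ω
  Z5: Z = jωL = j·2149·0.00154 = 0 + j3.309 Ω
Step 3 — Bridge requires nodal analysis (the Z5 bridge couples midpoints C and D, so the two paths cannot be reduced to a simple series/parallel combination). Setting node B to ground and injecting 1 A at node A, the 3-node admittance system at A, C, D solves to V_A = Z_AB = 969.5 - j119.7 Ω = 976.8∠-7.0° Ω.

Z = 969.5 - j119.7 Ω = 976.8∠-7.0° Ω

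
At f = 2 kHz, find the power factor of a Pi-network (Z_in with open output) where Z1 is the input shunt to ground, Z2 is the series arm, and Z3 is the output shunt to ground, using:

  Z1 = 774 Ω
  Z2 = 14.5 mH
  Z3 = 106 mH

Step 1 — Angular frequency: ω = 2π·f = 2π·2000 = 1.257e+04 rad/s.
Step 2 — Component impedances:
  Z1: Z = R = 774 Ω
  Z2: Z = jωL = j·1.257e+04·0.0145 = 0 + j182.2 Ω
  Z3: Z = jωL = j·1.257e+04·0.106 = 0 + j1332 Ω
Step 3 — With open output, the series arm Z2 and the output shunt Z3 appear in series to ground: Z2 + Z3 = 0 + j1514 Ω.
Step 4 — Parallel with input shunt Z1: Z_in = Z1 || (Z2 + Z3) = 613.7 + j313.7 Ω = 689.2∠27.1° Ω.
Step 5 — Power factor: PF = cos(φ) = Re(Z)/|Z| = 613.67/689.19 = 0.8904.
Step 6 — Type: Im(Z) = 313.7 ⇒ lagging (phase φ = 27.1°).

PF = 0.8904 (lagging, φ = 27.1°)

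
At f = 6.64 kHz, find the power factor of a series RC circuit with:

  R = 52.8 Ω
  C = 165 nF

Step 1 — Angular frequency: ω = 2π·f = 2π·6640 = 4.172e+04 rad/s.
Step 2 — Component impedances:
  R: Z = R = 52.8 Ω
  C: Z = 1/(jωC) = -j/(ω·C) = 0 - j145.3 Ω
Step 3 — Series combination: Z_total = R + C = 52.8 - j145.3 Ω = 154.6∠-70.0° Ω.
Step 4 — Power factor: PF = cos(φ) = Re(Z)/|Z| = 52.8/154.57 = 0.3416.
Step 5 — Type: Im(Z) = -145.3 ⇒ leading (phase φ = -70.0°).

PF = 0.3416 (leading, φ = -70.0°)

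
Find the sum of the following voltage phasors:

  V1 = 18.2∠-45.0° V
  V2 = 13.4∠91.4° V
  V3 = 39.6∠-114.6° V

Step 1 — Convert each phasor to rectangular form:
  V1 = 18.2·(cos(-45.0°) + j·sin(-45.0°)) = 12.87 - j12.87 V
  V2 = 13.4·(cos(91.4°) + j·sin(91.4°)) = -0.3274 + j13.4 V
  V3 = 39.6·(cos(-114.6°) + j·sin(-114.6°)) = -16.48 - j36.01 V
Step 2 — Sum components: V_total = -3.943 - j35.48 V.
Step 3 — Convert to polar: |V_total| = 35.7 V, ∠V_total = -96.3°.

V_total = 35.7∠-96.3° V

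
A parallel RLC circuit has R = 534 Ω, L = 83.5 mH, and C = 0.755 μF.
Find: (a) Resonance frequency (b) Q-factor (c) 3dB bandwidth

Step 1 — Resonance: ω₀ = 1/√(LC) = 1/√(0.0835·7.55e-07) = 3983 rad/s.
Step 2 — f₀ = ω₀/(2π) = 633.9 Hz.
Step 3 — Parallel Q: Q = R/(ω₀L) = 534/(3983·0.0835) = 1.606.
Step 4 — Bandwidth: Δω = ω₀/Q = 2480 rad/s; BW = Δω/(2π) = 394.8 Hz.

(a) f₀ = 633.9 Hz  (b) Q = 1.606  (c) BW = 394.8 Hz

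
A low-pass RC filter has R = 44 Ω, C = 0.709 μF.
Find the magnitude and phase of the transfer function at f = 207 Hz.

Step 1 — Angular frequency: ω = 2π·207 = 1301 rad/s.
Step 2 — Transfer function: H(jω) = 1/(1 + jωRC).
Step 3 — Denominator: 1 + jωRC = 1 + j·1301·44·7.09e-07 = 1 + j0.04057.
Step 4 — H = 0.9984 - j0.04051.
Step 5 — Magnitude: |H| = 0.9992 (-0.0 dB); phase: φ = -2.3°.

|H| = 0.9992 (-0.0 dB), φ = -2.3°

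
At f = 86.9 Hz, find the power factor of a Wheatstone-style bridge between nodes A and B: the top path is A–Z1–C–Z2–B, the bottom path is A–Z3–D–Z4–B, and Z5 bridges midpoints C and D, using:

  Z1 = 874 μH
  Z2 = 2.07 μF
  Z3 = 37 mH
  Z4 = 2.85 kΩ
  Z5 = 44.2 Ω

Step 1 — Angular frequency: ω = 2π·f = 2π·86.9 = 546 rad/s.
Step 2 — Component impedances:
  Z1: Z = jωL = j·546·0.000874 = 0 + j0.4772 Ω
  Z2: Z = 1/(jωC) = -j/(ω·C) = 0 - j884.8 Ω
  Z3: Z = jωL = j·546·0.037 = 0 + j20.2 Ω
  Z4: Z = R = 2850 Ω
  Z5: Z = R = 44.2 Ω
Step 3 — Bridge requires nodal analysis (the Z5 bridge couples midpoints C and D, so the two paths cannot be reduced to a simple series/parallel combination). Setting node B to ground and injecting 1 A at node A, the 3-node admittance system at A, C, D solves to V_A = Z_AB = 250.5 - j808.1 Ω = 846.1∠-72.8° Ω.
Step 4 — Power factor: PF = cos(φ) = Re(Z)/|Z| = 250.5/846.1 = 0.2961.
Step 5 — Type: Im(Z) = -808.1 ⇒ leading (phase φ = -72.8°).

PF = 0.2961 (leading, φ = -72.8°)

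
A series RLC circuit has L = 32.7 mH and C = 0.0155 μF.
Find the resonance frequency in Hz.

Step 1 — Resonance condition Im(Z)=0 gives ω₀ = 1/√(LC).
Step 2 — ω₀ = 1/√(0.0327·1.55e-08) = 4.442e+04 rad/s.
Step 3 — f₀ = ω₀/(2π) = 7069 Hz.

f₀ = 7069 Hz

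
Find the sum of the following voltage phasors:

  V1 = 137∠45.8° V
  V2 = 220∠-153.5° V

Step 1 — Convert each phasor to rectangular form:
  V1 = 137·(cos(45.8°) + j·sin(45.8°)) = 95.51 + j98.22 V
  V2 = 220·(cos(-153.5°) + j·sin(-153.5°)) = -196.9 - j98.16 V
Step 2 — Sum components: V_total = -101.4 + j0.05323 V.
Step 3 — Convert to polar: |V_total| = 101.4 V, ∠V_total = 180.0°.

V_total = 101.4∠180.0° V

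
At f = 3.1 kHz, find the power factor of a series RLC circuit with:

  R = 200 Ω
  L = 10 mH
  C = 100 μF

Step 1 — Angular frequency: ω = 2π·f = 2π·3100 = 1.948e+04 rad/s.
Step 2 — Component impedances:
  R: Z = R = 200 Ω
  L: Z = jωL = j·1.948e+04·0.01 = 0 + j194.8 Ω
  C: Z = 1/(jωC) = -j/(ω·C) = 0 - j0.5134 Ω
Step 3 — Series combination: Z_total = R + L + C = 200 + j194.3 Ω = 278.8∠44.2° Ω.
Step 4 — Power factor: PF = cos(φ) = Re(Z)/|Z| = 200/278.82 = 0.7173.
Step 5 — Type: Im(Z) = 194.3 ⇒ lagging (phase φ = 44.2°).

PF = 0.7173 (lagging, φ = 44.2°)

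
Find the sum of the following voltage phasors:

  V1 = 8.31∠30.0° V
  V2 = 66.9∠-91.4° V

Step 1 — Convert each phasor to rectangular form:
  V1 = 8.31·(cos(30.0°) + j·sin(30.0°)) = 7.197 + j4.155 V
  V2 = 66.9·(cos(-91.4°) + j·sin(-91.4°)) = -1.635 - j66.88 V
Step 2 — Sum components: V_total = 5.562 - j62.73 V.
Step 3 — Convert to polar: |V_total| = 62.97 V, ∠V_total = -84.9°.

V_total = 62.97∠-84.9° V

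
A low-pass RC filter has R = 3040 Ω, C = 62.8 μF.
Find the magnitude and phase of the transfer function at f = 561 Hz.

Step 1 — Angular frequency: ω = 2π·561 = 3525 rad/s.
Step 2 — Transfer function: H(jω) = 1/(1 + jωRC).
Step 3 — Denominator: 1 + jωRC = 1 + j·3525·3040·6.28e-05 = 1 + j672.9.
Step 4 — H = 2.208e-06 - j0.001486.
Step 5 — Magnitude: |H| = 0.001486 (-56.6 dB); phase: φ = -89.9°.

|H| = 0.001486 (-56.6 dB), φ = -89.9°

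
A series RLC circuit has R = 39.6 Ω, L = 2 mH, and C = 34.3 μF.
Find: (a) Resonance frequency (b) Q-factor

Step 1 — Resonance condition Im(Z)=0 gives ω₀ = 1/√(LC).
Step 2 — ω₀ = 1/√(0.002·3.43e-05) = 3818 rad/s.
Step 3 — f₀ = ω₀/(2π) = 607.7 Hz.
Step 4 — Series Q: Q = ω₀L/R = 3818·0.002/39.6 = 0.1928.

(a) f₀ = 607.7 Hz  (b) Q = 0.1928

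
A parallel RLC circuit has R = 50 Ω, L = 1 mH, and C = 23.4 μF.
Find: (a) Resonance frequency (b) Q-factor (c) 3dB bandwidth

Step 1 — Resonance: ω₀ = 1/√(LC) = 1/√(0.001·2.34e-05) = 6537 rad/s.
Step 2 — f₀ = ω₀/(2π) = 1040 Hz.
Step 3 — Parallel Q: Q = R/(ω₀L) = 50/(6537·0.001) = 7.649.
Step 4 — Bandwidth: Δω = ω₀/Q = 854.7 rad/s; BW = Δω/(2π) = 136 Hz.

(a) f₀ = 1040 Hz  (b) Q = 7.649  (c) BW = 136 Hz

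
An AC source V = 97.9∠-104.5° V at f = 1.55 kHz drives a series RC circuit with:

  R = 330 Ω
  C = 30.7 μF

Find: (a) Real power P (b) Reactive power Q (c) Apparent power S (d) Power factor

Step 1 — Angular frequency: ω = 2π·f = 2π·1550 = 9739 rad/s.
Step 2 — Component impedances:
  R: Z = R = 330 Ω
  C: Z = 1/(jωC) = -j/(ω·C) = 0 - j3.345 Ω
Step 3 — Series combination: Z_total = R + C = 330 - j3.345 Ω = 330∠-0.6° Ω.
Step 4 — Source phasor: V = 97.9∠-104.5° V = -24.51 - j94.78 V.
Step 5 — Current: I = V / Z = -0.07136 - j0.2879 A = 0.2967∠-103.9° A.
Step 6 — Complex power: S = V·I* = 29.04 - j0.2943 VA.
Step 7 — Real power: P = Re(S) = 29.04 W.
Step 8 — Reactive power: Q = Im(S) = -0.2943 VAR.
Step 9 — Apparent power: |S| = 29.04 VA.
Step 10 — Power factor: PF = P/|S| = 0.9999 (leading).

(a) P = 29.04 W  (b) Q = -0.2943 VAR  (c) S = 29.04 VA  (d) PF = 0.9999 (leading)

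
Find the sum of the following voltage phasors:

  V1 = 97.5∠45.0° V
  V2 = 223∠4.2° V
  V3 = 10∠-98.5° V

Step 1 — Convert each phasor to rectangular form:
  V1 = 97.5·(cos(45.0°) + j·sin(45.0°)) = 68.94 + j68.94 V
  V2 = 223·(cos(4.2°) + j·sin(4.2°)) = 222.4 + j16.33 V
  V3 = 10·(cos(-98.5°) + j·sin(-98.5°)) = -1.478 - j9.89 V
Step 2 — Sum components: V_total = 289.9 + j75.38 V.
Step 3 — Convert to polar: |V_total| = 299.5 V, ∠V_total = 14.6°.

V_total = 299.5∠14.6° V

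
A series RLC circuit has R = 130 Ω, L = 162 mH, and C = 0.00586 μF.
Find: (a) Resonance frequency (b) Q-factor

Step 1 — Resonance condition Im(Z)=0 gives ω₀ = 1/√(LC).
Step 2 — ω₀ = 1/√(0.162·5.86e-09) = 3.246e+04 rad/s.
Step 3 — f₀ = ω₀/(2π) = 5166 Hz.
Step 4 — Series Q: Q = ω₀L/R = 3.246e+04·0.162/130 = 40.45.

(a) f₀ = 5166 Hz  (b) Q = 40.45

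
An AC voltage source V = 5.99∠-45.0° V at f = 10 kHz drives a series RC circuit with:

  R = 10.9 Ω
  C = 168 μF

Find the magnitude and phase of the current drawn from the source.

Step 1 — Angular frequency: ω = 2π·f = 2π·1e+04 = 6.283e+04 rad/s.
Step 2 — Component impedances:
  R: Z = R = 10.9 Ω
  C: Z = 1/(jωC) = -j/(ω·C) = 0 - j0.09474 Ω
Step 3 — Series combination: Z_total = R + C = 10.9 - j0.09474 Ω = 10.9∠-0.5° Ω.
Step 4 — Source phasor: V = 5.99∠-45.0° V = 4.236 - j4.236 V.
Step 5 — Ohm's law: I = V / Z_total = (4.236 - j4.236) / (10.9 - j0.09474) = 0.3919 - j0.3852 A.
Step 6 — Convert to polar: |I| = 0.5495 A, ∠I = -44.5°.

I = 0.5495∠-44.5° A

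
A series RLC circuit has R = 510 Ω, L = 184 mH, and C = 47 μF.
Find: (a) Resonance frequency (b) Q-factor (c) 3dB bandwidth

Step 1 — Resonance: ω₀ = 1/√(LC) = 1/√(0.184·4.7e-05) = 340 rad/s.
Step 2 — f₀ = ω₀/(2π) = 54.12 Hz.
Step 3 — Series Q: Q = ω₀L/R = 340·0.184/510 = 0.1227.
Step 4 — Bandwidth: Δω = ω₀/Q = 2772 rad/s; BW = Δω/(2π) = 441.1 Hz.

(a) f₀ = 54.12 Hz  (b) Q = 0.1227  (c) BW = 441.1 Hz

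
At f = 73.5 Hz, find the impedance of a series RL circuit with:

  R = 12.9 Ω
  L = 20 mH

Step 1 — Angular frequency: ω = 2π·f = 2π·73.5 = 461.8 rad/s.
Step 2 — Component impedances:
  R: Z = R = 12.9 Ω
  L: Z = jωL = j·461.8·0.02 = 0 + j9.236 Ω
Step 3 — Series combination: Z_total = R + L = 12.9 + j9.236 Ω = 15.87∠35.6° Ω.

Z = 12.9 + j9.236 Ω = 15.87∠35.6° Ω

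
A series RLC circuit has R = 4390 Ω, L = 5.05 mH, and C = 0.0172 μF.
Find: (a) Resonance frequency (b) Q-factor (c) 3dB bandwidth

Step 1 — Resonance condition Im(Z)=0 gives ω₀ = 1/√(LC).
Step 2 — ω₀ = 1/√(0.00505·1.72e-08) = 1.073e+05 rad/s.
Step 3 — f₀ = ω₀/(2π) = 1.708e+04 Hz.
Step 4 — Series Q: Q = ω₀L/R = 1.073e+05·0.00505/4390 = 0.1234.
Step 5 — 3dB bandwidth: Δω = ω₀/Q = 8.693e+05 rad/s; BW = Δω/(2π) = 1.384e+05 Hz.

(a) f₀ = 1.708e+04 Hz  (b) Q = 0.1234  (c) BW = 1.384e+05 Hz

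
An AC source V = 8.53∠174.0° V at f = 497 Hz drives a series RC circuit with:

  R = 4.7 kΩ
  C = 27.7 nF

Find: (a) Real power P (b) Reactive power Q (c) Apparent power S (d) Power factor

Step 1 — Angular frequency: ω = 2π·f = 2π·497 = 3123 rad/s.
Step 2 — Component impedances:
  R: Z = R = 4700 Ω
  C: Z = 1/(jωC) = -j/(ω·C) = 0 - j1.156e+04 Ω
Step 3 — Series combination: Z_total = R + C = 4700 - j1.156e+04 Ω = 1.248e+04∠-67.9° Ω.
Step 4 — Source phasor: V = 8.53∠174.0° V = -8.483 + j0.8916 V.
Step 5 — Current: I = V / Z = -0.0003222 - j0.0006028 A = 0.0006835∠-118.1° A.
Step 6 — Complex power: S = V·I* = 0.002196 - j0.005401 VA.
Step 7 — Real power: P = Re(S) = 0.002196 W.
Step 8 — Reactive power: Q = Im(S) = -0.005401 VAR.
Step 9 — Apparent power: |S| = 0.00583 VA.
Step 10 — Power factor: PF = P/|S| = 0.3766 (leading).

(a) P = 0.002196 W  (b) Q = -0.005401 VAR  (c) S = 0.00583 VA  (d) PF = 0.3766 (leading)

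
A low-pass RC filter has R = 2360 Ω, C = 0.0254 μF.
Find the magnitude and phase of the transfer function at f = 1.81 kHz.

Step 1 — Angular frequency: ω = 2π·1810 = 1.137e+04 rad/s.
Step 2 — Transfer function: H(jω) = 1/(1 + jωRC).
Step 3 — Denominator: 1 + jωRC = 1 + j·1.137e+04·2360·2.54e-08 = 1 + j0.6817.
Step 4 — H = 0.6827 - j0.4654.
Step 5 — Magnitude: |H| = 0.8263 (-1.7 dB); phase: φ = -34.3°.

|H| = 0.8263 (-1.7 dB), φ = -34.3°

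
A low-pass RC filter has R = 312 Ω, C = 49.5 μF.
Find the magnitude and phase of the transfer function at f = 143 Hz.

Step 1 — Angular frequency: ω = 2π·143 = 898.5 rad/s.
Step 2 — Transfer function: H(jω) = 1/(1 + jωRC).
Step 3 — Denominator: 1 + jωRC = 1 + j·898.5·312·4.95e-05 = 1 + j13.88.
Step 4 — H = 0.005167 - j0.07169.
Step 5 — Magnitude: |H| = 0.07188 (-22.9 dB); phase: φ = -85.9°.

|H| = 0.07188 (-22.9 dB), φ = -85.9°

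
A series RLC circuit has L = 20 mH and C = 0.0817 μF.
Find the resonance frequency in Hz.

Step 1 — Resonance condition Im(Z)=0 gives ω₀ = 1/√(LC).
Step 2 — ω₀ = 1/√(0.02·8.17e-08) = 2.474e+04 rad/s.
Step 3 — f₀ = ω₀/(2π) = 3937 Hz.

f₀ = 3937 Hz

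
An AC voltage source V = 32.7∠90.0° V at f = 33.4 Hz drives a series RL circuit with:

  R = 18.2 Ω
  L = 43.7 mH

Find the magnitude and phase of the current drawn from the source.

Step 1 — Angular frequency: ω = 2π·f = 2π·33.4 = 209.9 rad/s.
Step 2 — Component impedances:
  R: Z = R = 18.2 Ω
  L: Z = jωL = j·209.9·0.0437 = 0 + j9.171 Ω
Step 3 — Series combination: Z_total = R + L = 18.2 + j9.171 Ω = 20.38∠26.7° Ω.
Step 4 — Source phasor: V = 32.7∠90.0° V = 0 + j32.7 V.
Step 5 — Ohm's law: I = V / Z_total = (0 + j32.7) / (18.2 + j9.171) = 0.722 + j1.433 A.
Step 6 — Convert to polar: |I| = 1.605 A, ∠I = 63.3°.

I = 1.605∠63.3° A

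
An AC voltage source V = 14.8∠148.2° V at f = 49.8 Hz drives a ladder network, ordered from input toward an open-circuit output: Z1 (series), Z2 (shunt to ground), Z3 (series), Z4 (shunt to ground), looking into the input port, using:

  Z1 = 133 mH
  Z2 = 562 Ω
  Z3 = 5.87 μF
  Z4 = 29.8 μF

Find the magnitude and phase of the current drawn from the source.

Step 1 — Angular frequency: ω = 2π·f = 2π·49.8 = 312.9 rad/s.
Step 2 — Component impedances:
  Z1: Z = jωL = j·312.9·0.133 = 0 + j41.62 Ω
  Z2: Z = R = 562 Ω
  Z3: Z = 1/(jωC) = -j/(ω·C) = 0 - j544.4 Ω
  Z4: Z = 1/(jωC) = -j/(ω·C) = 0 - j107.2 Ω
Step 3 — Ladder network (open output): work backward from the far end, alternating series and parallel combinations. Z_in = 322.3 - j236.3 Ω = 399.7∠-36.3° Ω.
Step 4 — Source phasor: V = 14.8∠148.2° V = -12.58 + j7.799 V.
Step 5 — Ohm's law: I = V / Z_total = (-12.58 + j7.799) / (322.3 - j236.3) = -0.03692 - j0.002874 A.
Step 6 — Convert to polar: |I| = 0.03703 A, ∠I = -175.5°.

I = 0.03703∠-175.5° A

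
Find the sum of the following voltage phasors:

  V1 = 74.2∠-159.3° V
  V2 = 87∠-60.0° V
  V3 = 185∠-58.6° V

Step 1 — Convert each phasor to rectangular form:
  V1 = 74.2·(cos(-159.3°) + j·sin(-159.3°)) = -69.41 - j26.23 V
  V2 = 87·(cos(-60.0°) + j·sin(-60.0°)) = 43.5 - j75.34 V
  V3 = 185·(cos(-58.6°) + j·sin(-58.6°)) = 96.39 - j157.9 V
Step 2 — Sum components: V_total = 70.48 - j259.5 V.
Step 3 — Convert to polar: |V_total| = 268.9 V, ∠V_total = -74.8°.

V_total = 268.9∠-74.8° V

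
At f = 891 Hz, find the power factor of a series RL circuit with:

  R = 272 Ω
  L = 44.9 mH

Step 1 — Angular frequency: ω = 2π·f = 2π·891 = 5598 rad/s.
Step 2 — Component impedances:
  R: Z = R = 272 Ω
  L: Z = jωL = j·5598·0.0449 = 0 + j251.4 Ω
Step 3 — Series combination: Z_total = R + L = 272 + j251.4 Ω = 370.4∠42.7° Ω.
Step 4 — Power factor: PF = cos(φ) = Re(Z)/|Z| = 272/370.36 = 0.7344.
Step 5 — Type: Im(Z) = 251.4 ⇒ lagging (phase φ = 42.7°).

PF = 0.7344 (lagging, φ = 42.7°)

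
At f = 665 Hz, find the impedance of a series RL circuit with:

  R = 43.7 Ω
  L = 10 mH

Step 1 — Angular frequency: ω = 2π·f = 2π·665 = 4178 rad/s.
Step 2 — Component impedances:
  R: Z = R = 43.7 Ω
  L: Z = jωL = j·4178·0.01 = 0 + j41.78 Ω
Step 3 — Series combination: Z_total = R + L = 43.7 + j41.78 Ω = 60.46∠43.7° Ω.

Z = 43.7 + j41.78 Ω = 60.46∠43.7° Ω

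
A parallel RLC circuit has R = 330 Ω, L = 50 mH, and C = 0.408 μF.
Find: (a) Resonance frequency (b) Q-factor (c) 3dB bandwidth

Step 1 — Resonance: ω₀ = 1/√(LC) = 1/√(0.05·4.08e-07) = 7001 rad/s.
Step 2 — f₀ = ω₀/(2π) = 1114 Hz.
Step 3 — Parallel Q: Q = R/(ω₀L) = 330/(7001·0.05) = 0.9427.
Step 4 — Bandwidth: Δω = ω₀/Q = 7427 rad/s; BW = Δω/(2π) = 1182 Hz.

(a) f₀ = 1114 Hz  (b) Q = 0.9427  (c) BW = 1182 Hz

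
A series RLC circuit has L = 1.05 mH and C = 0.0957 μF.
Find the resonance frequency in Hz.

Step 1 — Resonance condition Im(Z)=0 gives ω₀ = 1/√(LC).
Step 2 — ω₀ = 1/√(0.00105·9.57e-08) = 9.976e+04 rad/s.
Step 3 — f₀ = ω₀/(2π) = 1.588e+04 Hz.

f₀ = 1.588e+04 Hz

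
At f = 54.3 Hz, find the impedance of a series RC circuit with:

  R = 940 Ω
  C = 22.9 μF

Step 1 — Angular frequency: ω = 2π·f = 2π·54.3 = 341.2 rad/s.
Step 2 — Component impedances:
  R: Z = R = 940 Ω
  C: Z = 1/(jωC) = -j/(ω·C) = 0 - j128 Ω
Step 3 — Series combination: Z_total = R + C = 940 - j128 Ω = 948.7∠-7.8° Ω.

Z = 940 - j128 Ω = 948.7∠-7.8° Ω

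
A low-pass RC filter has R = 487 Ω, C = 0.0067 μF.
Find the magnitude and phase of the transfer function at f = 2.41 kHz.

Step 1 — Angular frequency: ω = 2π·2410 = 1.514e+04 rad/s.
Step 2 — Transfer function: H(jω) = 1/(1 + jωRC).
Step 3 — Denominator: 1 + jωRC = 1 + j·1.514e+04·487·6.7e-09 = 1 + j0.04941.
Step 4 — H = 0.9976 - j0.04929.
Step 5 — Magnitude: |H| = 0.9988 (-0.0 dB); phase: φ = -2.8°.

|H| = 0.9988 (-0.0 dB), φ = -2.8°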